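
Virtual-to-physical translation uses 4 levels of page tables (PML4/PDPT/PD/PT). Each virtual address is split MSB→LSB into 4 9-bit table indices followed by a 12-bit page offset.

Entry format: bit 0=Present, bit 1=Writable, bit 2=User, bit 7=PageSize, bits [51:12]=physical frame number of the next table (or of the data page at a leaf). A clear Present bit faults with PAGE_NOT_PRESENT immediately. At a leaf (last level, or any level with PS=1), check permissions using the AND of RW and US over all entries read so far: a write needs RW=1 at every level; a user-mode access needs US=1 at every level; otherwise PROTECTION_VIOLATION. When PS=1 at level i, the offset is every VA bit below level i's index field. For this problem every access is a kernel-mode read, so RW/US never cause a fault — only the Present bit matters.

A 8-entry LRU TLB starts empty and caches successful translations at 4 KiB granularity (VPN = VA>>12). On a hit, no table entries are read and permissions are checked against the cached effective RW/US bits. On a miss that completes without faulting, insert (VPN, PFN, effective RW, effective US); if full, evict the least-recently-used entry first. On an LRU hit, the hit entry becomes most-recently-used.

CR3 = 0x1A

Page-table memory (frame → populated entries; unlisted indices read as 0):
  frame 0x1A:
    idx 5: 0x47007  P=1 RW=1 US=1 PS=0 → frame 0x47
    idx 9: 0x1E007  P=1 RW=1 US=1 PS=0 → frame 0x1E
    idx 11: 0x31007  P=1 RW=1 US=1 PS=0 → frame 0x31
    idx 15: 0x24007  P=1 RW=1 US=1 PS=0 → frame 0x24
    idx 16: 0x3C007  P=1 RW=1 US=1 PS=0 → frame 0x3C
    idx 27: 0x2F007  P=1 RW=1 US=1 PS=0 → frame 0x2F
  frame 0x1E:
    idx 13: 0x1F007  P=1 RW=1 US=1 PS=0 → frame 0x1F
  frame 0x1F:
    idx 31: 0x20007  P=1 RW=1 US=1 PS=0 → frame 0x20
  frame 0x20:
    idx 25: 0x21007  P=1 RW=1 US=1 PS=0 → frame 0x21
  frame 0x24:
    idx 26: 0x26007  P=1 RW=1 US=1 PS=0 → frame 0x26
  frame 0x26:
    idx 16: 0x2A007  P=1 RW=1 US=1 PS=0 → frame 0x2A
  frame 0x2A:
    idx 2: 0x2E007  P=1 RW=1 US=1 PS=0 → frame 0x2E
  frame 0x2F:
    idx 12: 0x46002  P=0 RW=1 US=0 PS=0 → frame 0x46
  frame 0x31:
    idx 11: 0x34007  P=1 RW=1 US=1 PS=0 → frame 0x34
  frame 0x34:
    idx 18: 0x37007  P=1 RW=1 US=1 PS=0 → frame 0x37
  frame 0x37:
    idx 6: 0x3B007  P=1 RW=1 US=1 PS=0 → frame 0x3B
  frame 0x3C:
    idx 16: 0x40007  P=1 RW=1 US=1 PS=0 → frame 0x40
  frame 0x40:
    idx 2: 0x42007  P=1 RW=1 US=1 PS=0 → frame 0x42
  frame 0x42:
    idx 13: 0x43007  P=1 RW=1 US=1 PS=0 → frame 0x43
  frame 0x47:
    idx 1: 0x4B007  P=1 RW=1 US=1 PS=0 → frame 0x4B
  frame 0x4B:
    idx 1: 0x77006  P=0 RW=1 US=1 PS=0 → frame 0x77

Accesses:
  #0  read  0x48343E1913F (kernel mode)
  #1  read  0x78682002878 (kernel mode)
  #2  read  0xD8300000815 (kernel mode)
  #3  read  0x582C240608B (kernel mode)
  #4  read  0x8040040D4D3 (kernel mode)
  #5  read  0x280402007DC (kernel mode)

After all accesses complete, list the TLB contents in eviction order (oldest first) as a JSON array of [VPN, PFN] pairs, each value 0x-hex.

Trace:
#0 VA=0x48343E1913F (r,kernel):
  [0] read 0x1A idx=9: raw=0x1E007 flags P=1 W=1 U=1 S=0
  [1] read 0x1E idx=13: raw=0x1F007 flags P=1 W=1 U=1 S=0
  [2] read 0x1F idx=31: raw=0x20007 flags P=1 W=1 U=1 S=0
  [3] read 0x20 idx=25: raw=0x21007 flags P=1 W=1 U=1 S=0
  → PA=0x2113F  (4 entries read)
#1 VA=0x78682002878 (r,kernel):
  [0] read 0x1A idx=15: raw=0x24007 flags P=1 W=1 U=1 S=0
  [1] read 0x24 idx=26: raw=0x26007 flags P=1 W=1 U=1 S=0
  [2] read 0x26 idx=16: raw=0x2A007 flags P=1 W=1 U=1 S=0
  [3] read 0x2A idx=2: raw=0x2E007 flags P=1 W=1 U=1 S=0
  → PA=0x2E878  (4 entries read)
#2 VA=0xD8300000815 (r,kernel):
  [0] read 0x1A idx=27: raw=0x2F007 flags P=1 W=1 U=1 S=0
  [1] read 0x2F idx=12: raw=0x46002 flags P=0 W=1 U=0 S=0
  ✗ PAGE_NOT_PRESENT  [2 reads]
#3 VA=0x582C240608B (r,kernel):
  [0] read 0x1A idx=11: raw=0x31007 flags P=1 W=1 U=1 S=0
  [1] read 0x31 idx=11: raw=0x34007 flags P=1 W=1 U=1 S=0
  [2] read 0x34 idx=18: raw=0x37007 flags P=1 W=1 U=1 S=0
  [3] read 0x37 idx=6: raw=0x3B007 flags P=1 W=1 U=1 S=0
  → PA=0x3B08B  (4 entries read)
#4 VA=0x8040040D4D3 (r,kernel):
  [0] read 0x1A idx=16: raw=0x3C007 flags P=1 W=1 U=1 S=0
  [1] read 0x3C idx=16: raw=0x40007 flags P=1 W=1 U=1 S=0
  [2] read 0x40 idx=2: raw=0x42007 flags P=1 W=1 U=1 S=0
  [3] read 0x42 idx=13: raw=0x43007 flags P=1 W=1 U=1 S=0
  → PA=0x434D3  (4 entries read)
#5 VA=0x280402007DC (r,kernel):
  [0] read 0x1A idx=5: raw=0x47007 flags P=1 W=1 U=1 S=0
  [1] read 0x47 idx=1: raw=0x4B007 flags P=1 W=1 U=1 S=0
  [2] read 0x4B idx=1: raw=0x77006 flags P=0 W=1 U=1 S=0
  ✗ PAGE_NOT_PRESENT  [3 reads]

TLB: [["0x48343E19", "0x21"], ["0x78682002", "0x2E"], ["0x582C2406", "0x3B"], ["0x8040040D", "0x43"]]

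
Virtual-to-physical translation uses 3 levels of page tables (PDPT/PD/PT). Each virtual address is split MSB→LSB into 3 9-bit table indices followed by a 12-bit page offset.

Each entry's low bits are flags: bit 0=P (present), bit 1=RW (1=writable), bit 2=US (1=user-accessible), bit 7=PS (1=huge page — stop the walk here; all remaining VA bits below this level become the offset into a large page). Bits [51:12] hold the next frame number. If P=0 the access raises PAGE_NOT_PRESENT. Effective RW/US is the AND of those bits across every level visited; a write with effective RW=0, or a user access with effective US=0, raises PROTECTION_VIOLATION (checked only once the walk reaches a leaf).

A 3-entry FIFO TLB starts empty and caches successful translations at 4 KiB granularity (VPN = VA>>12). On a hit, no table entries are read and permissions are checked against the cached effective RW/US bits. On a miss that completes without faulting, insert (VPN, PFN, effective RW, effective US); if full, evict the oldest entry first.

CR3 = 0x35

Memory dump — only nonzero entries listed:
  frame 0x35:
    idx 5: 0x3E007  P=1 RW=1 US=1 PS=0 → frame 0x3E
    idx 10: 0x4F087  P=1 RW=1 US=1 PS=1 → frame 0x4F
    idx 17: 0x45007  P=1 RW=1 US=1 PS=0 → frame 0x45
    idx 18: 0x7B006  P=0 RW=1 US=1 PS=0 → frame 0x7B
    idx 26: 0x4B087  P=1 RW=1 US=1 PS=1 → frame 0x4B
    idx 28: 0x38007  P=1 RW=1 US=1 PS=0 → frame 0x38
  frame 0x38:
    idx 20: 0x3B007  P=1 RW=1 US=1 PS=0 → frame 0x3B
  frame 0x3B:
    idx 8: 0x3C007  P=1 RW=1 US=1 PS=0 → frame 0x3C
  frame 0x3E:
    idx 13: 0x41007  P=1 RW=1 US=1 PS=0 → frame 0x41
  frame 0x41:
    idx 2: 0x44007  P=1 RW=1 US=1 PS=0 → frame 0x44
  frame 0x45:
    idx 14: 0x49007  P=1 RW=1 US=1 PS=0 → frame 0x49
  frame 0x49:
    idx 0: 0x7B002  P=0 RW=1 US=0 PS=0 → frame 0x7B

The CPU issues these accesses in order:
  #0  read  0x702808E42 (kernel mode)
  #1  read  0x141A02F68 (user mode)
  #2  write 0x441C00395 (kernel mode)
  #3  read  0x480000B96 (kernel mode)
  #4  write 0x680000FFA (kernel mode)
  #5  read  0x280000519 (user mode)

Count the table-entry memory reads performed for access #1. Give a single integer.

Per-access translation:
#0 VA=0x702808E42 (r,kernel):
  lvl0: tbl 0x35, slot 28 ⇒ 0x38007 (P1/RW1/US1/PS0)
  lvl1: tbl 0x38, slot 20 ⇒ 0x3B007 (P1/RW1/US1/PS0)
  lvl2: tbl 0x3B, slot 8 ⇒ 0x3C007 (P1/RW1/US1/PS0)
  ⇒ phys 0x3CE42  [3 reads]
#1 VA=0x141A02F68 (r,user):
  lvl0: tbl 0x35, slot 5 ⇒ 0x3E007 (P1/RW1/US1/PS0)
  lvl1: tbl 0x3E, slot 13 ⇒ 0x41007 (P1/RW1/US1/PS0)
  lvl2: tbl 0x41, slot 2 ⇒ 0x44007 (P1/RW1/US1/PS0)
  ⇒ phys 0x44F68  [3 reads]
#2 VA=0x441C00395 (w,kernel):
  lvl0: tbl 0x35, slot 17 ⇒ 0x45007 (P1/RW1/US1/PS0)
  lvl1: tbl 0x45, slot 14 ⇒ 0x49007 (P1/RW1/US1/PS0)
  lvl2: tbl 0x49, slot 0 ⇒ 0x7B002 (P0/RW1/US0/PS0)
  ✗ PAGE_NOT_PRESENT  [3 reads]
#3 VA=0x480000B96 (r,kernel):
  lvl0: tbl 0x35, slot 18 ⇒ 0x7B006 (P0/RW1/US1/PS0)
  ✗ PAGE_NOT_PRESENT  [1 reads]
#4 VA=0x680000FFA (w,kernel):
  lvl0: tbl 0x35, slot 26 ⇒ 0x4B087 (P1/RW1/US1/PS1)
  ⇒ phys 0x4BFFA (huge @L0)  [1 reads]
#5 VA=0x280000519 (r,user):
  lvl0: tbl 0x35, slot 10 ⇒ 0x4F087 (P1/RW1/US1/PS1)
  ⇒ phys 0x4F519 (huge @L0)  [1 reads]

Entries read for #1: 3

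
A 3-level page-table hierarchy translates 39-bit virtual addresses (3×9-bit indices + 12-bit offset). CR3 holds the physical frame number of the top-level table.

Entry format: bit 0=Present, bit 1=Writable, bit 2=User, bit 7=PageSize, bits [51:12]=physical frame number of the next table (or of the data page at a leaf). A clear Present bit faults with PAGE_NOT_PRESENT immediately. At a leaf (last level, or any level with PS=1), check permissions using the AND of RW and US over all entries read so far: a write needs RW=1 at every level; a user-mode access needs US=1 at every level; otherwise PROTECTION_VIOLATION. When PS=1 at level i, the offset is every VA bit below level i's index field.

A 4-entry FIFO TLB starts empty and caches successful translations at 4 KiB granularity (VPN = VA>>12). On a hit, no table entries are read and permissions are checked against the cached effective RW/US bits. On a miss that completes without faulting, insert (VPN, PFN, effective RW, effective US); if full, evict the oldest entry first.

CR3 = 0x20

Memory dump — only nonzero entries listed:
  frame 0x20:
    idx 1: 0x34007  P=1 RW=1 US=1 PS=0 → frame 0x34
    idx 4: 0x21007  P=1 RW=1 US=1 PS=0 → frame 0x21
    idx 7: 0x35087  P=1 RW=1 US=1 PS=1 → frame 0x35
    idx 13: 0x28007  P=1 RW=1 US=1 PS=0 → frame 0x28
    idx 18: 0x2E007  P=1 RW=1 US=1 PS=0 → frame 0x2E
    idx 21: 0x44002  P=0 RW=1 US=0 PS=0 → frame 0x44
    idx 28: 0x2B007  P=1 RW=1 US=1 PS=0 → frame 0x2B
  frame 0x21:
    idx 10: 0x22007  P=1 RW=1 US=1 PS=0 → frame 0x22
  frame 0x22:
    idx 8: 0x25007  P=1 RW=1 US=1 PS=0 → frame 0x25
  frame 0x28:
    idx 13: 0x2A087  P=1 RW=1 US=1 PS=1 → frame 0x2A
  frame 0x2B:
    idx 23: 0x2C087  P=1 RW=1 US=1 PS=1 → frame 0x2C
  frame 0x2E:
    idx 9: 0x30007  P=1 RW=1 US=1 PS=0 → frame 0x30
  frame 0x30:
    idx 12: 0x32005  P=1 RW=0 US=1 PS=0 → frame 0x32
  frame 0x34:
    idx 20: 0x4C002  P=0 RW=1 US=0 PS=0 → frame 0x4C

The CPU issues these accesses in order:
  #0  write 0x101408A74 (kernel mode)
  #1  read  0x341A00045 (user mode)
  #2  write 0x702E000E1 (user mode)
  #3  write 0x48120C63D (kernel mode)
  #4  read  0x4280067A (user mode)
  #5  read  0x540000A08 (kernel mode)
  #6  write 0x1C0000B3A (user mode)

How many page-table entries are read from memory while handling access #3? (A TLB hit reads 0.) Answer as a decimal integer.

Walk each access:
#0 VA=0x101408A74 (w,kernel):
  L0: frame=0x20 idx=4 entry=0x21007 [P=1 RW=1 US=1 PS=0]
  L1: frame=0x21 idx=10 entry=0x22007 [P=1 RW=1 US=1 PS=0]
  L2: frame=0x22 idx=8 entry=0x25007 [P=1 RW=1 US=1 PS=0]
  ✓ 0x25A74  — 3 lookups
#1 VA=0x341A00045 (r,user):
  L0: frame=0x20 idx=13 entry=0x28007 [P=1 RW=1 US=1 PS=0]
  L1: frame=0x28 idx=13 entry=0x2A087 [P=1 RW=1 US=1 PS=1]
  ✓ 0x2A045 (huge @L1)  — 2 lookups
#2 VA=0x702E000E1 (w,user):
  L0: frame=0x20 idx=28 entry=0x2B007 [P=1 RW=1 US=1 PS=0]
  L1: frame=0x2B idx=23 entry=0x2C087 [P=1 RW=1 US=1 PS=1]
  ✓ 0x2C0E1 (huge @L1)  — 2 lookups
#3 VA=0x48120C63D (w,kernel):
  L0: frame=0x20 idx=18 entry=0x2E007 [P=1 RW=1 US=1 PS=0]
  L1: frame=0x2E idx=9 entry=0x30007 [P=1 RW=1 US=1 PS=0]
  L2: frame=0x30 idx=12 entry=0x32005 [P=1 RW=0 US=1 PS=0]
  ⇒ fault: PROTECTION_VIOLATION  — 3 lookups
#4 VA=0x4280067A (r,user):
  L0: frame=0x20 idx=1 entry=0x34007 [P=1 RW=1 US=1 PS=0]
  L1: frame=0x34 idx=20 entry=0x4C002 [P=0 RW=1 US=0 PS=0]
  ⇒ fault: PAGE_NOT_PRESENT  — 2 lookups
#5 VA=0x540000A08 (r,kernel):
  L0: frame=0x20 idx=21 entry=0x44002 [P=0 RW=1 US=0 PS=0]
  ⇒ fault: PAGE_NOT_PRESENT  — 1 lookups
#6 VA=0x1C0000B3A (w,user):
  L0: frame=0x20 idx=7 entry=0x35087 [P=1 RW=1 US=1 PS=1]
  ✓ 0x35B3A (huge @L0)  — 1 lookups

Entries read for #3: 3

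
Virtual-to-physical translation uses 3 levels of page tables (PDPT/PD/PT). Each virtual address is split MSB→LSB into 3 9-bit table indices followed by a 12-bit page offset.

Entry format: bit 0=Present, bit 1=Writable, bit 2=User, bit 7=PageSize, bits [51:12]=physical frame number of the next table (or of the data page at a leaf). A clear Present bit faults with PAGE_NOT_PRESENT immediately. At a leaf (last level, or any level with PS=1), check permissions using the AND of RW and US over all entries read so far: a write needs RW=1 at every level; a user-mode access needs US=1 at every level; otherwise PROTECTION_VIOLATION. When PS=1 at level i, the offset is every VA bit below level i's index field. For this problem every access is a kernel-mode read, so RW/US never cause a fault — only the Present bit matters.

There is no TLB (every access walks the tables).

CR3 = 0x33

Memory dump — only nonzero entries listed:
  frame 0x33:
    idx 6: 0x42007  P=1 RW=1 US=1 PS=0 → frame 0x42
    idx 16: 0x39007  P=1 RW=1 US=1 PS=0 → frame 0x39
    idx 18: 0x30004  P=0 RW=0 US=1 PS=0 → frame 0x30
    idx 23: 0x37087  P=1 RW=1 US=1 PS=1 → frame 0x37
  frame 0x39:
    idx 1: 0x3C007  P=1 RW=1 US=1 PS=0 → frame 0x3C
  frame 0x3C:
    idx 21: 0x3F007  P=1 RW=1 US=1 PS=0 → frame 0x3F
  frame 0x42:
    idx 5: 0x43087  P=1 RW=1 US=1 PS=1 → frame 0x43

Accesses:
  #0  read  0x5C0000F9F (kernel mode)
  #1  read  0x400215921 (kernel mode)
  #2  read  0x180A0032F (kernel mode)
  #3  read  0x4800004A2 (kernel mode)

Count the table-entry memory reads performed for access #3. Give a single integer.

Walk each access:
#0 VA=0x5C0000F9F (r,kernel):
  L0: frame=0x33 idx=23 entry=0x37087 [P=1 RW=1 US=1 PS=1]
  → PA=0x37F9F (huge @L0)  (1 entries read)
#1 VA=0x400215921 (r,kernel):
  L0: frame=0x33 idx=16 entry=0x39007 [P=1 RW=1 US=1 PS=0]
  L1: frame=0x39 idx=1 entry=0x3C007 [P=1 RW=1 US=1 PS=0]
  L2: frame=0x3C idx=21 entry=0x3F007 [P=1 RW=1 US=1 PS=0]
  → PA=0x3F921  (3 entries read)
#2 VA=0x180A0032F (r,kernel):
  L0: frame=0x33 idx=6 entry=0x42007 [P=1 RW=1 US=1 PS=0]
  L1: frame=0x42 idx=5 entry=0x43087 [P=1 RW=1 US=1 PS=1]
  → PA=0x4332F (huge @L1)  (2 entries read)
#3 VA=0x4800004A2 (r,kernel):
  L0: frame=0x33 idx=18 entry=0x30004 [P=0 RW=0 US=1 PS=0]
  ⇒ fault: PAGE_NOT_PRESENT  — 1 lookups

Entries read for #3: 1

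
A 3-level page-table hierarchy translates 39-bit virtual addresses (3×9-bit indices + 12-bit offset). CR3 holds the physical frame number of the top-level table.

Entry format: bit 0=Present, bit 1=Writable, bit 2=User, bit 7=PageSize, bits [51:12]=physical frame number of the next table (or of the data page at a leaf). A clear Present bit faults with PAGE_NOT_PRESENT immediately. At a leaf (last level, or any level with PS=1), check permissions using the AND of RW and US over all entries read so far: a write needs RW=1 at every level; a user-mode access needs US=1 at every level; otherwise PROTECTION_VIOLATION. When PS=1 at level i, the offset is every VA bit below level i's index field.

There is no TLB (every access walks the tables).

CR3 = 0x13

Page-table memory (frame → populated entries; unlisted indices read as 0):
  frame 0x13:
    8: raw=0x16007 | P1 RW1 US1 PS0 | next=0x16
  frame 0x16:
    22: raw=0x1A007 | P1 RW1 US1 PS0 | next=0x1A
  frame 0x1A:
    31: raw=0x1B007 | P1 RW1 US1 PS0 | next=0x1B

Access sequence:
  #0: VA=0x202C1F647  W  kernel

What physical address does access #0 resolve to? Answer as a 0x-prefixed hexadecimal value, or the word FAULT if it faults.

Per-access translation:
#0 VA=0x202C1F647 (w,kernel):
  L0 @0x13[8] → 0x16007  P=1,RW=1,US=1,PS=0
  L1 @0x16[22] → 0x1A007  P=1,RW=1,US=1,PS=0
  L2 @0x1A[31] → 0x1B007  P=1,RW=1,US=1,PS=0
  ⇒ phys 0x1B647  [3 reads]

Access #0 PA: 0x1B647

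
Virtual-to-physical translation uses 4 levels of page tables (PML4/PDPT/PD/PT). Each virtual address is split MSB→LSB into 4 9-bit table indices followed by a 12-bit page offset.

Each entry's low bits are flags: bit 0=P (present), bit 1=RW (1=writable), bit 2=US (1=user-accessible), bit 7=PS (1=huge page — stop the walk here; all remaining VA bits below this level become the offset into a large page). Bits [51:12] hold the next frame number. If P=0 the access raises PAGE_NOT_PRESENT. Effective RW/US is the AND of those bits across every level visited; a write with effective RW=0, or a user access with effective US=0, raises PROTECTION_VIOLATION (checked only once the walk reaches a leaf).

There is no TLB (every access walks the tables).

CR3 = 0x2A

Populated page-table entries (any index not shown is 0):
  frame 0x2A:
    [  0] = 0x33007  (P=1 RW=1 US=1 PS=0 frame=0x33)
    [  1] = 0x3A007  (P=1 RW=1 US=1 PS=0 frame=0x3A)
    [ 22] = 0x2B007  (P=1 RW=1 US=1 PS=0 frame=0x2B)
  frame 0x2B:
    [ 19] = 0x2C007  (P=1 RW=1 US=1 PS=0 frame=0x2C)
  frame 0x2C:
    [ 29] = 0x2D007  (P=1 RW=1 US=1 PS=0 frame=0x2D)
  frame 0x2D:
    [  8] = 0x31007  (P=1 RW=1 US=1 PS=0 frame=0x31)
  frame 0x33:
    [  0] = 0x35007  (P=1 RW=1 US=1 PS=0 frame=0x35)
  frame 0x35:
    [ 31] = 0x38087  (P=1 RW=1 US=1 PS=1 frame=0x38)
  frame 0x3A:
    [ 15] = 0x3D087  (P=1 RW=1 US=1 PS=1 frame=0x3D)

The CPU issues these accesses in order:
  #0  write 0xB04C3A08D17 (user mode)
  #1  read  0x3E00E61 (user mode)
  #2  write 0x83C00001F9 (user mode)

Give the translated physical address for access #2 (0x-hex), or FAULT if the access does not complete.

Per-access translation:
#0 VA=0xB04C3A08D17 (w,user):
  lvl0: tbl 0x2A, slot 22 ⇒ 0x2B007 (P1/RW1/US1/PS0)
  lvl1: tbl 0x2B, slot 19 ⇒ 0x2C007 (P1/RW1/US1/PS0)
  lvl2: tbl 0x2C, slot 29 ⇒ 0x2D007 (P1/RW1/US1/PS0)
  lvl3: tbl 0x2D, slot 8 ⇒ 0x31007 (P1/RW1/US1/PS0)
  → PA=0x31D17  (4 entries read)
#1 VA=0x3E00E61 (r,user):
  lvl0: tbl 0x2A, slot 0 ⇒ 0x33007 (P1/RW1/US1/PS0)
  lvl1: tbl 0x33, slot 0 ⇒ 0x35007 (P1/RW1/US1/PS0)
  lvl2: tbl 0x35, slot 31 ⇒ 0x38087 (P1/RW1/US1/PS1)
  → PA=0x38E61 (huge @L2)  (3 entries read)
#2 VA=0x83C00001F9 (w,user):
  lvl0: tbl 0x2A, slot 1 ⇒ 0x3A007 (P1/RW1/US1/PS0)
  lvl1: tbl 0x3A, slot 15 ⇒ 0x3D087 (P1/RW1/US1/PS1)
  → PA=0x3D1F9 (huge @L1)  (2 entries read)

Access #2 PA: 0x3D1F9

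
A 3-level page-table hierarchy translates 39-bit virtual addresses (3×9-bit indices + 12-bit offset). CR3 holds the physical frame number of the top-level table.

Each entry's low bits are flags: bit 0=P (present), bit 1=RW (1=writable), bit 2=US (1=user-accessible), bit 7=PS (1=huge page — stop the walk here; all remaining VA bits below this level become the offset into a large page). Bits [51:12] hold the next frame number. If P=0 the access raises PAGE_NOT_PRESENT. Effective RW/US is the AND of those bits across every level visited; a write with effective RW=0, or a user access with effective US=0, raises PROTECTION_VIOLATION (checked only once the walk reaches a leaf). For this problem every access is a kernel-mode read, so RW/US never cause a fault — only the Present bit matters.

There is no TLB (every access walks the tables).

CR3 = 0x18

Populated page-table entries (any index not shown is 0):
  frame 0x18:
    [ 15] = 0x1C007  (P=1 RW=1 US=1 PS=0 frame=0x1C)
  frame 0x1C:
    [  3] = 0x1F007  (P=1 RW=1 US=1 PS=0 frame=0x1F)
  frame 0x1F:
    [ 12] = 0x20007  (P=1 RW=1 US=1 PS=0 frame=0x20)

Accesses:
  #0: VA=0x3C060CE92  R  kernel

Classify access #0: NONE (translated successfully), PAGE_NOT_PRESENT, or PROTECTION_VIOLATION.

Per-access translation:
#0 VA=0x3C060CE92 (r,kernel):
  [0] read 0x18 idx=15: raw=0x1C007 flags P=1 W=1 U=1 S=0
  [1] read 0x1C idx=3: raw=0x1F007 flags P=1 W=1 U=1 S=0
  [2] read 0x1F idx=12: raw=0x20007 flags P=1 W=1 U=1 S=0
  ✓ 0x20E92  — 3 lookups

Access #0 fault: NONE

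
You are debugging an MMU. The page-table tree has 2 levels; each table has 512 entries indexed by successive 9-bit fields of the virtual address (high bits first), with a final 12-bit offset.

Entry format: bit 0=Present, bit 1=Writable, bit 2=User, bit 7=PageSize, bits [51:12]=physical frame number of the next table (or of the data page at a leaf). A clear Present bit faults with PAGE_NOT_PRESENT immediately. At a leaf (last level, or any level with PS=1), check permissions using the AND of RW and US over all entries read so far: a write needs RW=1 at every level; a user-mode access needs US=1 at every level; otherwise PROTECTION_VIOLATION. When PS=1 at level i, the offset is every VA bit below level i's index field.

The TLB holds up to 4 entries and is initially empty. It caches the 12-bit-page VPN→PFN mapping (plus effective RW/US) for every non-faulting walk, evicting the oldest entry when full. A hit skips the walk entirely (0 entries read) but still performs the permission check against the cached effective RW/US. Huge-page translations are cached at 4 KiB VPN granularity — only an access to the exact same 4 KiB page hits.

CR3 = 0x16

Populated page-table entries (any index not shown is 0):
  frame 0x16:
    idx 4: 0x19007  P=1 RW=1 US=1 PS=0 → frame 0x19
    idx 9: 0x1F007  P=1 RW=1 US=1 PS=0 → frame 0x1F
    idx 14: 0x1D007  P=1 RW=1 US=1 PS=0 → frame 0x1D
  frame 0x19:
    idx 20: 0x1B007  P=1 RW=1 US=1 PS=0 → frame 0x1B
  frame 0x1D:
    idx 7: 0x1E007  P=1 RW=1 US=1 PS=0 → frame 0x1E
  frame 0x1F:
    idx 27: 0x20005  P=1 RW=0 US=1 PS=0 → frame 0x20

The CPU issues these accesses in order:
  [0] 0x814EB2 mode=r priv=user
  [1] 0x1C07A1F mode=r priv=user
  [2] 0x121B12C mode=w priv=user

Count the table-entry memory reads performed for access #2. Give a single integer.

Walk each access:
#0 VA=0x814EB2 (r,user):
  lvl0: tbl 0x16, slot 4 ⇒ 0x19007 (P1/RW1/US1/PS0)
  lvl1: tbl 0x19, slot 20 ⇒ 0x1B007 (P1/RW1/US1/PS0)
  ✓ 0x1BEB2  — 2 lookups
#1 VA=0x1C07A1F (r,user):
  lvl0: tbl 0x16, slot 14 ⇒ 0x1D007 (P1/RW1/US1/PS0)
  lvl1: tbl 0x1D, slot 7 ⇒ 0x1E007 (P1/RW1/US1/PS0)
  ✓ 0x1EA1F  — 2 lookups
#2 VA=0x121B12C (w,user):
  lvl0: tbl 0x16, slot 9 ⇒ 0x1F007 (P1/RW1/US1/PS0)
  lvl1: tbl 0x1F, slot 27 ⇒ 0x20005 (P1/RW0/US1/PS0)
  ⇒ fault: PROTECTION_VIOLATION  — 2 lookups

Entries read for #2: 2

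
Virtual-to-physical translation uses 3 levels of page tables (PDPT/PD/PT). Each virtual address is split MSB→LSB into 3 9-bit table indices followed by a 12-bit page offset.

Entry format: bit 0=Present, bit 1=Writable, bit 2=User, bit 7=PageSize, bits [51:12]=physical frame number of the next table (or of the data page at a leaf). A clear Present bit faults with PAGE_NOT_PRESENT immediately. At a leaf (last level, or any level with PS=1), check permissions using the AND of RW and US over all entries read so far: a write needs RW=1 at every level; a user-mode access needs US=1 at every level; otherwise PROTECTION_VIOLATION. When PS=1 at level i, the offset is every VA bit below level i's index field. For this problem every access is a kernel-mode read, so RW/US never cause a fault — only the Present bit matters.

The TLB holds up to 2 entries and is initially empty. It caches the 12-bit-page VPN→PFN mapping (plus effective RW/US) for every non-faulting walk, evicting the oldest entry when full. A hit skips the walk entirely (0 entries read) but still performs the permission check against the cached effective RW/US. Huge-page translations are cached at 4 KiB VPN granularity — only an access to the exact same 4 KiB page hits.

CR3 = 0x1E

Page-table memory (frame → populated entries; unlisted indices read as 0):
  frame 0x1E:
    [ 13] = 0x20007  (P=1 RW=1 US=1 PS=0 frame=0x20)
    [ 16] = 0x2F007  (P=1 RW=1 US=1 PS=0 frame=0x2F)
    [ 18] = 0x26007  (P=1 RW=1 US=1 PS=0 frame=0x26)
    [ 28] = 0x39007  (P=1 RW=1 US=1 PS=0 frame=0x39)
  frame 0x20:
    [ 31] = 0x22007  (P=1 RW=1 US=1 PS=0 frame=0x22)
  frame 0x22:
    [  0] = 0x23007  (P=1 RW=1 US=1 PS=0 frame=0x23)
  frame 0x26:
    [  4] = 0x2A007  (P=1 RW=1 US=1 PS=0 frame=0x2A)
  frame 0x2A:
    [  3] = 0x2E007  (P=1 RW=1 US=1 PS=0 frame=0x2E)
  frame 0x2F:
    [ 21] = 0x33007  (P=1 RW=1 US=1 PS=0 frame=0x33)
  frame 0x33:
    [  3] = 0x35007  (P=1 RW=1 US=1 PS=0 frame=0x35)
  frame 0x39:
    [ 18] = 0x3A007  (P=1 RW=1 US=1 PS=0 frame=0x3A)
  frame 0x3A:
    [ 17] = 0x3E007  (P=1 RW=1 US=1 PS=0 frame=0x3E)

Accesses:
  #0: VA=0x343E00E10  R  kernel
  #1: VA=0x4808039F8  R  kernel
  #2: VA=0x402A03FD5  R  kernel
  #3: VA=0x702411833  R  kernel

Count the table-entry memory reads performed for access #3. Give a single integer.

Walk each access:
#0 VA=0x343E00E10 (r,kernel):
  lvl0: tbl 0x1E, slot 13 ⇒ 0x20007 (P1/RW1/US1/PS0)
  lvl1: tbl 0x20, slot 31 ⇒ 0x22007 (P1/RW1/US1/PS0)
  lvl2: tbl 0x22, slot 0 ⇒ 0x23007 (P1/RW1/US1/PS0)
  ⇒ phys 0x23E10  [3 reads]
#1 VA=0x4808039F8 (r,kernel):
  lvl0: tbl 0x1E, slot 18 ⇒ 0x26007 (P1/RW1/US1/PS0)
  lvl1: tbl 0x26, slot 4 ⇒ 0x2A007 (P1/RW1/US1/PS0)
  lvl2: tbl 0x2A, slot 3 ⇒ 0x2E007 (P1/RW1/US1/PS0)
  ⇒ phys 0x2E9F8  [3 reads]
#2 VA=0x402A03FD5 (r,kernel):
  lvl0: tbl 0x1E, slot 16 ⇒ 0x2F007 (P1/RW1/US1/PS0)
  lvl1: tbl 0x2F, slot 21 ⇒ 0x33007 (P1/RW1/US1/PS0)
  lvl2: tbl 0x33, slot 3 ⇒ 0x35007 (P1/RW1/US1/PS0)
  ⇒ phys 0x35FD5  [3 reads]
#3 VA=0x702411833 (r,kernel):
  lvl0: tbl 0x1E, slot 28 ⇒ 0x39007 (P1/RW1/US1/PS0)
  lvl1: tbl 0x39, slot 18 ⇒ 0x3A007 (P1/RW1/US1/PS0)
  lvl2: tbl 0x3A, slot 17 ⇒ 0x3E007 (P1/RW1/US1/PS0)
  ⇒ phys 0x3E833  [3 reads]

Entries read for #3: 3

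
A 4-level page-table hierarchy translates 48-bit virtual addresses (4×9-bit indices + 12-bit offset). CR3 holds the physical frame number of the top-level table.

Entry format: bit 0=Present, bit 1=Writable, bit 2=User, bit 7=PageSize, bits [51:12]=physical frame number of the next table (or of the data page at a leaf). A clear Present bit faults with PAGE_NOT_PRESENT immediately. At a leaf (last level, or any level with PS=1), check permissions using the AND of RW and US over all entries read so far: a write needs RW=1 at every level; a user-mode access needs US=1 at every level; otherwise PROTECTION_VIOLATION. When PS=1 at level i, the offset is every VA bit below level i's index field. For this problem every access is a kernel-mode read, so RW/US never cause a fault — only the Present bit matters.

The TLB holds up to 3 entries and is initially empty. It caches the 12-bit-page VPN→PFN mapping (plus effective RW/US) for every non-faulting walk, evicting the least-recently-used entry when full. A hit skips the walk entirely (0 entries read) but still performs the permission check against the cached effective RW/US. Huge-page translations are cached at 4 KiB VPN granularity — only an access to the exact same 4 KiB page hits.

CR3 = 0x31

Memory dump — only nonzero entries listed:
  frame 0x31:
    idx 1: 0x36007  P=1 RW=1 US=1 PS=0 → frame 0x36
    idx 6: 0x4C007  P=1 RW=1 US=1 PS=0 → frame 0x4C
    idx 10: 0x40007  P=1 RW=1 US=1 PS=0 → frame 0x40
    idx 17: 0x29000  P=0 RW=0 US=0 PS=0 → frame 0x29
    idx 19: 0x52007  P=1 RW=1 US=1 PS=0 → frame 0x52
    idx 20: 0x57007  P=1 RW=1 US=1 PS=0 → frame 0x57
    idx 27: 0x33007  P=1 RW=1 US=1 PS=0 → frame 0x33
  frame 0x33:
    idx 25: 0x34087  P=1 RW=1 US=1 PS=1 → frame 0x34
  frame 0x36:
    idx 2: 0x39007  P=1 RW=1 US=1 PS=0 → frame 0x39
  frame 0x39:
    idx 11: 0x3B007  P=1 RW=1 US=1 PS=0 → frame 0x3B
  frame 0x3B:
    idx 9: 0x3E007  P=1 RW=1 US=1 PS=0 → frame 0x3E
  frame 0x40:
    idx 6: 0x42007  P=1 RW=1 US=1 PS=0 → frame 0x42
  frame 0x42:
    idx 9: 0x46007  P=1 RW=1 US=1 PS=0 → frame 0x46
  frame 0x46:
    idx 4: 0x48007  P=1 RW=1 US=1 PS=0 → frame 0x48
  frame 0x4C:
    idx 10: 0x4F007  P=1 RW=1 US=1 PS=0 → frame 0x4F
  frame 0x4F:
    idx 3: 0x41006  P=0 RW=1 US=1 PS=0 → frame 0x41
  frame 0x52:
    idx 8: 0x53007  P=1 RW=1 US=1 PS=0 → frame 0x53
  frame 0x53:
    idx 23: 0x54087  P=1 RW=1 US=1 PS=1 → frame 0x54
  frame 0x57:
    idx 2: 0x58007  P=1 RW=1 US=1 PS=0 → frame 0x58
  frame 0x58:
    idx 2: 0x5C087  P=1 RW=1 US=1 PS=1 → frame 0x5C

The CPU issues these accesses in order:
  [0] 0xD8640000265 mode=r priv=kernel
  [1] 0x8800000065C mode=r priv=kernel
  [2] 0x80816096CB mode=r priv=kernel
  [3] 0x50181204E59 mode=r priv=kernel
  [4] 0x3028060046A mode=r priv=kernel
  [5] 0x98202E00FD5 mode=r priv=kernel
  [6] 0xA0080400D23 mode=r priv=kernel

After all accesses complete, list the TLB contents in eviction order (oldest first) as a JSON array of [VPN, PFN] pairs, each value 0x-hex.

Walk each access:
#0 VA=0xD8640000265 (r,kernel):
  L0: frame=0x31 idx=27 entry=0x33007 [P=1 RW=1 US=1 PS=0]
  L1: frame=0x33 idx=25 entry=0x34087 [P=1 RW=1 US=1 PS=1]
  → PA=0x34265 (huge @L1)  (2 entries read)
#1 VA=0x8800000065C (r,kernel):
  L0: frame=0x31 idx=17 entry=0x29000 [P=0 RW=0 US=0 PS=0]
  → PAGE_NOT_PRESENT  (1 entries read)
#2 VA=0x80816096CB (r,kernel):
  L0: frame=0x31 idx=1 entry=0x36007 [P=1 RW=1 US=1 PS=0]
  L1: frame=0x36 idx=2 entry=0x39007 [P=1 RW=1 US=1 PS=0]
  L2: frame=0x39 idx=11 entry=0x3B007 [P=1 RW=1 US=1 PS=0]
  L3: frame=0x3B idx=9 entry=0x3E007 [P=1 RW=1 US=1 PS=0]
  → PA=0x3E6CB  (4 entries read)
#3 VA=0x50181204E59 (r,kernel):
  L0: frame=0x31 idx=10 entry=0x40007 [P=1 RW=1 US=1 PS=0]
  L1: frame=0x40 idx=6 entry=0x42007 [P=1 RW=1 US=1 PS=0]
  L2: frame=0x42 idx=9 entry=0x46007 [P=1 RW=1 US=1 PS=0]
  L3: frame=0x46 idx=4 entry=0x48007 [P=1 RW=1 US=1 PS=0]
  → PA=0x48E59  (4 entries read)
#4 VA=0x3028060046A (r,kernel):
  L0: frame=0x31 idx=6 entry=0x4C007 [P=1 RW=1 US=1 PS=0]
  L1: frame=0x4C idx=10 entry=0x4F007 [P=1 RW=1 US=1 PS=0]
  L2: frame=0x4F idx=3 entry=0x41006 [P=0 RW=1 US=1 PS=0]
  → PAGE_NOT_PRESENT  (3 entries read)
#5 VA=0x98202E00FD5 (r,kernel):
  L0: frame=0x31 idx=19 entry=0x52007 [P=1 RW=1 US=1 PS=0]
  L1: frame=0x52 idx=8 entry=0x53007 [P=1 RW=1 US=1 PS=0]
  L2: frame=0x53 idx=23 entry=0x54087 [P=1 RW=1 US=1 PS=1]
  → PA=0x54FD5 (huge @L2)  (3 entries read)
#6 VA=0xA0080400D23 (r,kernel):
  L0: frame=0x31 idx=20 entry=0x57007 [P=1 RW=1 US=1 PS=0]
  L1: frame=0x57 idx=2 entry=0x58007 [P=1 RW=1 US=1 PS=0]
  L2: frame=0x58 idx=2 entry=0x5C087 [P=1 RW=1 US=1 PS=1]
  → PA=0x5CD23 (huge @L2)  (3 entries read)

TLB: [["0x50181204", "0x48"], ["0x98202E00", "0x54"], ["0xA0080400", "0x5C"]]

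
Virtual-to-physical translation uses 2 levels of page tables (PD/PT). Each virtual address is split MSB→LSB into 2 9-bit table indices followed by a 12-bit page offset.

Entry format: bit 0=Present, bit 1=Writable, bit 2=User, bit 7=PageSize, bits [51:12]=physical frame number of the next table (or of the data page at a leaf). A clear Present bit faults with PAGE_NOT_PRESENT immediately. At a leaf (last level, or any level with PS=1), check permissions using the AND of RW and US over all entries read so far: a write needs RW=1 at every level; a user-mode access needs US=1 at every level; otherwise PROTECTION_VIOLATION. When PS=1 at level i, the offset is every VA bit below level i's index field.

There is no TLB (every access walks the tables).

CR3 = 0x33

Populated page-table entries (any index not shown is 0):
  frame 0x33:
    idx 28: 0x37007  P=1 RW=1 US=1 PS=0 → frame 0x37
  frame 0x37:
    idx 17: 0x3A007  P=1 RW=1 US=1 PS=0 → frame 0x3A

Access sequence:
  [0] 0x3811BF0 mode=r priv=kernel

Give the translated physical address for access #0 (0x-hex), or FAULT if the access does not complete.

Per-access translation:
#0 VA=0x3811BF0 (r,kernel):
  [0] read 0x33 idx=28: raw=0x37007 flags P=1 W=1 U=1 S=0
  [1] read 0x37 idx=17: raw=0x3A007 flags P=1 W=1 U=1 S=0
  ✓ 0x3ABF0  — 2 lookups

Access #0 PA: 0x3ABF0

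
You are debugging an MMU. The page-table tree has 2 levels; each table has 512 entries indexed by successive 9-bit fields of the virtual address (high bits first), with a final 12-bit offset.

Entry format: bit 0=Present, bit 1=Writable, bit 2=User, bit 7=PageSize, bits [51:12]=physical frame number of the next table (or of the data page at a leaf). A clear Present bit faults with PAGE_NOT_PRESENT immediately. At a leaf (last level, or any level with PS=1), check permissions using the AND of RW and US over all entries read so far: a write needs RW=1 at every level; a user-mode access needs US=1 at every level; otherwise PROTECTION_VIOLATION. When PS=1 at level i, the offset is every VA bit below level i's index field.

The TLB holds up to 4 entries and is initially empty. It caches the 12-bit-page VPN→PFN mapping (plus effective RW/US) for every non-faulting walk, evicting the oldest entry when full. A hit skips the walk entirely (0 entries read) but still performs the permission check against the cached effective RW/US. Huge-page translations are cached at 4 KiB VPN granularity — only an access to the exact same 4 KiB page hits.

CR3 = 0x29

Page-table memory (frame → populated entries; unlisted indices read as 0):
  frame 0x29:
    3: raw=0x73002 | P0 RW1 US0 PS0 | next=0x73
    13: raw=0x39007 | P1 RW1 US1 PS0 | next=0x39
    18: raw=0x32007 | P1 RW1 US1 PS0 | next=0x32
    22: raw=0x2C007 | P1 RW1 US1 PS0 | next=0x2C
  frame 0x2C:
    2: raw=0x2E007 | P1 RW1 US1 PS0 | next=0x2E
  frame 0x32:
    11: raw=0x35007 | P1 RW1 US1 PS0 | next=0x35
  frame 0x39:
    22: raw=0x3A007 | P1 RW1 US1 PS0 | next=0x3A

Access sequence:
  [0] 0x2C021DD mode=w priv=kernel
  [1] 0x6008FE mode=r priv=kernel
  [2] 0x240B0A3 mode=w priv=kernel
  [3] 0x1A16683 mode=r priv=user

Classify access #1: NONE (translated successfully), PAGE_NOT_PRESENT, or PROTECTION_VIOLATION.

Walk each access:
#0 VA=0x2C021DD (w,kernel):
  lvl0: tbl 0x29, slot 22 ⇒ 0x2C007 (P1/RW1/US1/PS0)
  lvl1: tbl 0x2C, slot 2 ⇒ 0x2E007 (P1/RW1/US1/PS0)
  ⇒ phys 0x2E1DD  [2 reads]
#1 VA=0x6008FE (r,kernel):
  lvl0: tbl 0x29, slot 3 ⇒ 0x73002 (P0/RW1/US0/PS0)
  ✗ PAGE_NOT_PRESENT  [1 reads]
#2 VA=0x240B0A3 (w,kernel):
  lvl0: tbl 0x29, slot 18 ⇒ 0x32007 (P1/RW1/US1/PS0)
  lvl1: tbl 0x32, slot 11 ⇒ 0x35007 (P1/RW1/US1/PS0)
  ⇒ phys 0x350A3  [2 reads]
#3 VA=0x1A16683 (r,user):
  lvl0: tbl 0x29, slot 13 ⇒ 0x39007 (P1/RW1/US1/PS0)
  lvl1: tbl 0x39, slot 22 ⇒ 0x3A007 (P1/RW1/US1/PS0)
  ⇒ phys 0x3A683  [2 reads]

Access #1 fault: PAGE_NOT_PRESENT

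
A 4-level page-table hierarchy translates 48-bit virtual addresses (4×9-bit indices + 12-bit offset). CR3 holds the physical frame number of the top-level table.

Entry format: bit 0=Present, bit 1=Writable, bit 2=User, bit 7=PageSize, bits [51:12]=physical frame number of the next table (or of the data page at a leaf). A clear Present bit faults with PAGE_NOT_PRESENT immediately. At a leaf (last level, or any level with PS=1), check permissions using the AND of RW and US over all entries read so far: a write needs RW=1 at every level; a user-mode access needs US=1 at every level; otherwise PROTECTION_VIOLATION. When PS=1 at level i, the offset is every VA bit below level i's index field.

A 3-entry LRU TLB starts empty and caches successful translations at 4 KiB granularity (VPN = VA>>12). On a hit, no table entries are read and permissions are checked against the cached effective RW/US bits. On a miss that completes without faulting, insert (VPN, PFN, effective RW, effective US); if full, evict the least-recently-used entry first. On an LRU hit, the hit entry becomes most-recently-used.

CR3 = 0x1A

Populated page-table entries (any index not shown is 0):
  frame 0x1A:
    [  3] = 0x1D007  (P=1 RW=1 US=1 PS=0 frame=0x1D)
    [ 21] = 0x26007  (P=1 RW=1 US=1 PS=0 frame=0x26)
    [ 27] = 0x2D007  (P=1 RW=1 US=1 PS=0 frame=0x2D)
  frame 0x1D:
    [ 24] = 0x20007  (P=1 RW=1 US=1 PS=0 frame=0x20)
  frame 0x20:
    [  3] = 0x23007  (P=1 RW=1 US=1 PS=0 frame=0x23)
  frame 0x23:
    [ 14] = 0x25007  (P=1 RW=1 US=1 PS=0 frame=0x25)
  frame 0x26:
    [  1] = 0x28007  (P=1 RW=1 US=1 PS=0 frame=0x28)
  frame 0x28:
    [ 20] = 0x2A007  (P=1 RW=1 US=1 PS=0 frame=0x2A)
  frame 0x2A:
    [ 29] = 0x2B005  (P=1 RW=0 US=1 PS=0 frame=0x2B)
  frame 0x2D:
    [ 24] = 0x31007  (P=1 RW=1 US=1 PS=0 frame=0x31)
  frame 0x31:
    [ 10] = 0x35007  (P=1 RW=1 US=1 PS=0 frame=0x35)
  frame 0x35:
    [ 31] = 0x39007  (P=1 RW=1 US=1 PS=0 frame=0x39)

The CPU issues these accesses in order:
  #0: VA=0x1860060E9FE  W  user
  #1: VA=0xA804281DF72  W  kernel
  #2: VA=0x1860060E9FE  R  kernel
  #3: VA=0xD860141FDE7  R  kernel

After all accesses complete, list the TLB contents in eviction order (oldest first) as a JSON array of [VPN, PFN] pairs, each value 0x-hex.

Per-access translation:
#0 VA=0x1860060E9FE (w,user):
  L0: frame=0x1A idx=3 entry=0x1D007 [P=1 RW=1 US=1 PS=0]
  L1: frame=0x1D idx=24 entry=0x20007 [P=1 RW=1 US=1 PS=0]
  L2: frame=0x20 idx=3 entry=0x23007 [P=1 RW=1 US=1 PS=0]
  L3: frame=0x23 idx=14 entry=0x25007 [P=1 RW=1 US=1 PS=0]
  ✓ 0x259FE  — 4 lookups
#1 VA=0xA804281DF72 (w,kernel):
  L0: frame=0x1A idx=21 entry=0x26007 [P=1 RW=1 US=1 PS=0]
  L1: frame=0x26 idx=1 entry=0x28007 [P=1 RW=1 US=1 PS=0]
  L2: frame=0x28 idx=20 entry=0x2A007 [P=1 RW=1 US=1 PS=0]
  L3: frame=0x2A idx=29 entry=0x2B005 [P=1 RW=0 US=1 PS=0]
  ⇒ fault: PROTECTION_VIOLATION  — 4 lookups
#2 VA=0x1860060E9FE (r,kernel):
  TLB hit vpn=0x1860060E → PA=0x259FE
#3 VA=0xD860141FDE7 (r,kernel):
  L0: frame=0x1A idx=27 entry=0x2D007 [P=1 RW=1 US=1 PS=0]
  L1: frame=0x2D idx=24 entry=0x31007 [P=1 RW=1 US=1 PS=0]
  L2: frame=0x31 idx=10 entry=0x35007 [P=1 RW=1 US=1 PS=0]
  L3: frame=0x35 idx=31 entry=0x39007 [P=1 RW=1 US=1 PS=0]
  ✓ 0x39DE7  — 4 lookups

TLB: [["0x1860060E", "0x25"], ["0xD860141F", "0x39"]]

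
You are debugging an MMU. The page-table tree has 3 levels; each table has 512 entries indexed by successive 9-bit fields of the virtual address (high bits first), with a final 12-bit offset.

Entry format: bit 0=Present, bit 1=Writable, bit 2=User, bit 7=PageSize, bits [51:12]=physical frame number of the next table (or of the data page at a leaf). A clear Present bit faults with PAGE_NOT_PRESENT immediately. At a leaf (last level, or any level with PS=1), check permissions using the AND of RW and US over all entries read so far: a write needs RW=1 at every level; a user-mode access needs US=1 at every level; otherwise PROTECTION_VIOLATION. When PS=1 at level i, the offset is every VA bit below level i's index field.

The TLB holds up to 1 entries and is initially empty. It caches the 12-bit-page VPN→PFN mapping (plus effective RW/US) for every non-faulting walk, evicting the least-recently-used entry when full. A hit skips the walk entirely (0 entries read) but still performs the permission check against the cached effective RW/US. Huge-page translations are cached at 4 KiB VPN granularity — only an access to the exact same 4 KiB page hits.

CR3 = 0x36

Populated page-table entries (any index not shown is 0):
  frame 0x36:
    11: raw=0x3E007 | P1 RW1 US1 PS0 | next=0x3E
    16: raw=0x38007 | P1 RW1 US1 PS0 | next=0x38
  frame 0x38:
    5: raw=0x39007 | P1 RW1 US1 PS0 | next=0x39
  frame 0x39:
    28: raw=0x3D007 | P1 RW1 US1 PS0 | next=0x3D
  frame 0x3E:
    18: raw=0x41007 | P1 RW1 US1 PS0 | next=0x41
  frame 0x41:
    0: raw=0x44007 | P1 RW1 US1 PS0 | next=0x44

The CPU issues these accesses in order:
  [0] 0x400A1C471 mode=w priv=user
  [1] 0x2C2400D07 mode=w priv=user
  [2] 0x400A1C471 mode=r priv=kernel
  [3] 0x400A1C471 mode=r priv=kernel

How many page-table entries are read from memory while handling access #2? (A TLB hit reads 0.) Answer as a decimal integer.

Per-access translation:
#0 VA=0x400A1C471 (w,user):
  lvl0: tbl 0x36, slot 16 ⇒ 0x38007 (P1/RW1/US1/PS0)
  lvl1: tbl 0x38, slot 5 ⇒ 0x39007 (P1/RW1/US1/PS0)
  lvl2: tbl 0x39, slot 28 ⇒ 0x3D007 (P1/RW1/US1/PS0)
  ✓ 0x3D471  — 3 lookups
#1 VA=0x2C2400D07 (w,user):
  lvl0: tbl 0x36, slot 11 ⇒ 0x3E007 (P1/RW1/US1/PS0)
  lvl1: tbl 0x3E, slot 18 ⇒ 0x41007 (P1/RW1/US1/PS0)
  lvl2: tbl 0x41, slot 0 ⇒ 0x44007 (P1/RW1/US1/PS0)
  ✓ 0x44D07  — 3 lookups
#2 VA=0x400A1C471 (r,kernel):
  lvl0: tbl 0x36, slot 16 ⇒ 0x38007 (P1/RW1/US1/PS0)
  lvl1: tbl 0x38, slot 5 ⇒ 0x39007 (P1/RW1/US1/PS0)
  lvl2: tbl 0x39, slot 28 ⇒ 0x3D007 (P1/RW1/US1/PS0)
  ✓ 0x3D471  — 3 lookups
#3 VA=0x400A1C471 (r,kernel):
  TLB hit vpn=0x400A1C → PA=0x3D471

Entries read for #2: 3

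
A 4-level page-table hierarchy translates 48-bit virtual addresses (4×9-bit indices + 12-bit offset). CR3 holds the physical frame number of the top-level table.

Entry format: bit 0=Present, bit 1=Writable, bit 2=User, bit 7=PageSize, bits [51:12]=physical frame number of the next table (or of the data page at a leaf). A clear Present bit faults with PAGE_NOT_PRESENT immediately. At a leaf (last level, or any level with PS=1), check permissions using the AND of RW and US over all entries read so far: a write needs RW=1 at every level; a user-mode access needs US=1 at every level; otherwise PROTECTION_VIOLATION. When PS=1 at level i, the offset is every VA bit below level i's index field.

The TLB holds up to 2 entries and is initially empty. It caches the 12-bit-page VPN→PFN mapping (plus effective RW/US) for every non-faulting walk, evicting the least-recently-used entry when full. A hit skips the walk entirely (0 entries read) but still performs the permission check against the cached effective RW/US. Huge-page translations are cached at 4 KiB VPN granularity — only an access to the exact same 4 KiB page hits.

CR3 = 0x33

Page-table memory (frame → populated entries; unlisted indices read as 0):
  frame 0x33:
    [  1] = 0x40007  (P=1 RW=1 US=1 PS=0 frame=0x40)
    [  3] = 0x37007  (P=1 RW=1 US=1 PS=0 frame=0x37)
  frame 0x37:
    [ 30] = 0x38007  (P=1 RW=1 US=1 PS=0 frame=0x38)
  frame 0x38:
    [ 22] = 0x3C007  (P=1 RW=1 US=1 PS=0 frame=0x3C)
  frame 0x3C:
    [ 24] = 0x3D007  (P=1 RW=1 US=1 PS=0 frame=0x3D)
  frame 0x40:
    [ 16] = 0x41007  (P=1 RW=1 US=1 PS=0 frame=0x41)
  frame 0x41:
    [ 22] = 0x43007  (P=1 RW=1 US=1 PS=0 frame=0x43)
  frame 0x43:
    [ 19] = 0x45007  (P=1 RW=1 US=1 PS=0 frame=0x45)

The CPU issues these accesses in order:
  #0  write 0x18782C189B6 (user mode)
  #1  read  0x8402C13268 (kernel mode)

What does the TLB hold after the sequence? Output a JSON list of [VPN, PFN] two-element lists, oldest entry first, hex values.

Walk each access:
#0 VA=0x18782C189B6 (w,user):
  [0] read 0x33 idx=3: raw=0x37007 flags P=1 W=1 U=1 S=0
  [1] read 0x37 idx=30: raw=0x38007 flags P=1 W=1 U=1 S=0
  [2] read 0x38 idx=22: raw=0x3C007 flags P=1 W=1 U=1 S=0
  [3] read 0x3C idx=24: raw=0x3D007 flags P=1 W=1 U=1 S=0
  ⇒ phys 0x3D9B6  [4 reads]
#1 VA=0x8402C13268 (r,kernel):
  [0] read 0x33 idx=1: raw=0x40007 flags P=1 W=1 U=1 S=0
  [1] read 0x40 idx=16: raw=0x41007 flags P=1 W=1 U=1 S=0
  [2] read 0x41 idx=22: raw=0x43007 flags P=1 W=1 U=1 S=0
  [3] read 0x43 idx=19: raw=0x45007 flags P=1 W=1 U=1 S=0
  ⇒ phys 0x45268  [4 reads]

TLB: [["0x18782C18", "0x3D"], ["0x8402C13", "0x45"]]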